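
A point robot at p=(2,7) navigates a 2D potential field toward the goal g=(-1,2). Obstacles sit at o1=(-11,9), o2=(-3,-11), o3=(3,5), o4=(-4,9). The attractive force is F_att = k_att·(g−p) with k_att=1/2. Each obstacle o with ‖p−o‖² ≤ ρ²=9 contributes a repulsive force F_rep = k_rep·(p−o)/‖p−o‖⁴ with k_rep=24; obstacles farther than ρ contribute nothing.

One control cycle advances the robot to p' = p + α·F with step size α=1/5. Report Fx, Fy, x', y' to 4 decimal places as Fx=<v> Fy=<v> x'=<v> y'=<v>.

Fx=-2.4600 Fy=-0.5800 x'=1.5080 y'=6.8840

F_att = 1/2·(g−p) = 1/2·(-3,-5) = (-1.5000,-2.5000)
o1: d²=173 > ρ²=9 → inactive
o2: d²=349 > ρ²=9 → inactive
o3: d²=5 ≤ ρ²=9; F_rep = 24·(-1,2)/5² = (-0.9600,1.9200)
o4: d²=40 > ρ²=9 → inactive
F = F_att + ΣF_rep = (-2.4600,-0.5800)
p' = p + 1/5·F = (1.5080,6.8840)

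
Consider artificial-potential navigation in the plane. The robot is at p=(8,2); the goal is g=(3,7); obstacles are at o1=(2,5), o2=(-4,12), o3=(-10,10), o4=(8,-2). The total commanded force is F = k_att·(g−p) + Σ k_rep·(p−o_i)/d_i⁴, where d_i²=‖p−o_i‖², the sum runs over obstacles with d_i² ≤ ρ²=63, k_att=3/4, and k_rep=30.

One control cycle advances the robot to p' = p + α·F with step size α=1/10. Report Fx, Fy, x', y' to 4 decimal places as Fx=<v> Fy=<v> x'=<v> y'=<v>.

F_att = 3/4·(g−p) = 3/4·(-5,5) = (-3.7500,3.7500)
o1: d²=45 ≤ ρ²=63; F_rep = 30·(6,-3)/45² = (0.0889,-0.0444)
o2: d²=244 > ρ²=63 → inactive
o3: d²=388 > ρ²=63 → inactive
o4: d²=16 ≤ ρ²=63; F_rep = 30·(0,4)/16² = (0.0000,0.4688)
F = F_att + ΣF_rep = (-3.6611,4.1743)
p' = p + 1/10·F = (7.6339,2.4174)

Fx=-3.6611 Fy=4.1743 x'=7.6339 y'=2.4174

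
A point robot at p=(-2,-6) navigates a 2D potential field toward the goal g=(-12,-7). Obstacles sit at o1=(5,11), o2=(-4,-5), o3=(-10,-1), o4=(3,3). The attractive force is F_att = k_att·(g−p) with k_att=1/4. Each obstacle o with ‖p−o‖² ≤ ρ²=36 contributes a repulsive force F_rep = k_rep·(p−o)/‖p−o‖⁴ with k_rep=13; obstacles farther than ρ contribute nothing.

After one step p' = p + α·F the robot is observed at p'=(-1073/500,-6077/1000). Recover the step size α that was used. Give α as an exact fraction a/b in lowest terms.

F_att = 1/4·(g−p) = 1/4·(-10,-1) = (-2.5000,-0.2500)
o1: d²=338 > ρ²=36 → inactive
o2: d²=5 ≤ ρ²=36; F_rep = 13·(2,-1)/5² = (1.0400,-0.5200)
o3: d²=89 > ρ²=36 → inactive
o4: d²=106 > ρ²=36 → inactive
F = F_att + ΣF_rep = (-1.4600,-0.7700)
Δp = p'−p = (-0.1460,-0.0770); α = Δx/Fx = (-73/500) / (-73/50) = 1/10
check: Δy/Fy = (-77/1000) / (-77/100) = 1/10 ✓

α = 1/10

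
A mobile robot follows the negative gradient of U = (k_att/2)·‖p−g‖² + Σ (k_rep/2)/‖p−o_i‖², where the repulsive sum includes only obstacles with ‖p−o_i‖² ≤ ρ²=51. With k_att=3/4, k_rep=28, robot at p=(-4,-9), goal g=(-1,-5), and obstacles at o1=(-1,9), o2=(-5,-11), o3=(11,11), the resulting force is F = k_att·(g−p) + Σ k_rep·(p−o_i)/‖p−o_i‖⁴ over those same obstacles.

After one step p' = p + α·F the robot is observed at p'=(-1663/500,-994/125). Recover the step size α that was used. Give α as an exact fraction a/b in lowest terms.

F_att = 3/4·(g−p) = 3/4·(3,4) = (2.2500,3.0000)
o1: d²=333 > ρ²=51 → inactive
o2: d²=5 ≤ ρ²=51; F_rep = 28·(1,2)/5² = (1.1200,2.2400)
o3: d²=625 > ρ²=51 → inactive
F = F_att + ΣF_rep = (3.3700,5.2400)
Δp = p'−p = (0.6740,1.0480); α = Δx/Fx = (337/500) / (337/100) = 1/5
check: Δy/Fy = (131/125) / (131/25) = 1/5 ✓

α = 1/5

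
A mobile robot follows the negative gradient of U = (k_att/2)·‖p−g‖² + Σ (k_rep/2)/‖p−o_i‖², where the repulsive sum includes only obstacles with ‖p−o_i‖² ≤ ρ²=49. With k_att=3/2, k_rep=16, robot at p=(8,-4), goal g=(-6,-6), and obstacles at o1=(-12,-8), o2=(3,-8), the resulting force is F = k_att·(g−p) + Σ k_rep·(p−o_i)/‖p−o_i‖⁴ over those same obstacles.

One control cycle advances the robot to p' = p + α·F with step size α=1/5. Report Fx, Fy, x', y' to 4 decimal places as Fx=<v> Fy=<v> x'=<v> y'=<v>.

F_att = 3/2·(g−p) = 3/2·(-14,-2) = (-21.0000,-3.0000)
o1: d²=416 > ρ²=49 → inactive
o2: d²=41 ≤ ρ²=49; F_rep = 16·(5,4)/41² = (0.0476,0.0381)
F = F_att + ΣF_rep = (-20.9524,-2.9619)
p' = p + 1/5·F = (3.8095,-4.5924)

Fx=-20.9524 Fy=-2.9619 x'=3.8095 y'=-4.5924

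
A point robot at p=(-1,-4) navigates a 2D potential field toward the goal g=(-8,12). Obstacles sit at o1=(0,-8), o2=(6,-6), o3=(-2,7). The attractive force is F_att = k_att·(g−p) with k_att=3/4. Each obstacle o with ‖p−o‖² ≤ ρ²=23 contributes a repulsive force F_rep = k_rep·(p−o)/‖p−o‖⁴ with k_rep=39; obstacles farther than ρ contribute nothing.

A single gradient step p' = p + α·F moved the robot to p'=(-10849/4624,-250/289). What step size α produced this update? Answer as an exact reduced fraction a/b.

F_att = 3/4·(g−p) = 3/4·(-7,16) = (-5.2500,12.0000)
o1: d²=17 ≤ ρ²=23; F_rep = 39·(-1,4)/17² = (-0.1349,0.5398)
o2: d²=53 > ρ²=23 → inactive
o3: d²=122 > ρ²=23 → inactive
F = F_att + ΣF_rep = (-5.3849,12.5398)
Δp = p'−p = (-1.3462,3.1349); α = Δx/Fx = (-6225/4624) / (-6225/1156) = 1/4
check: Δy/Fy = (906/289) / (3624/289) = 1/4 ✓

α = 1/4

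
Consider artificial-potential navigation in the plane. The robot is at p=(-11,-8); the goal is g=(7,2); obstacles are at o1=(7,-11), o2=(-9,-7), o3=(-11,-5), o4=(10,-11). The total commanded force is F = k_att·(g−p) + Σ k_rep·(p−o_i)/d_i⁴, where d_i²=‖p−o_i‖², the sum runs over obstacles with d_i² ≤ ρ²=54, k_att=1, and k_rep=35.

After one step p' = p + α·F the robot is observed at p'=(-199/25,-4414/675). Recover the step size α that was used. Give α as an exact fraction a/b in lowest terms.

F_att = 1·(g−p) = 1·(18,10) = (18.0000,10.0000)
o1: d²=333 > ρ²=54 → inactive
o2: d²=5 ≤ ρ²=54; F_rep = 35·(-2,-1)/5² = (-2.8000,-1.4000)
o3: d²=9 ≤ ρ²=54; F_rep = 35·(0,-3)/9² = (0.0000,-1.2963)
o4: d²=450 > ρ²=54 → inactive
F = F_att + ΣF_rep = (15.2000,7.3037)
Δp = p'−p = (3.0400,1.4607); α = Δx/Fx = (76/25) / (76/5) = 1/5
check: Δy/Fy = (986/675) / (986/135) = 1/5 ✓

α = 1/5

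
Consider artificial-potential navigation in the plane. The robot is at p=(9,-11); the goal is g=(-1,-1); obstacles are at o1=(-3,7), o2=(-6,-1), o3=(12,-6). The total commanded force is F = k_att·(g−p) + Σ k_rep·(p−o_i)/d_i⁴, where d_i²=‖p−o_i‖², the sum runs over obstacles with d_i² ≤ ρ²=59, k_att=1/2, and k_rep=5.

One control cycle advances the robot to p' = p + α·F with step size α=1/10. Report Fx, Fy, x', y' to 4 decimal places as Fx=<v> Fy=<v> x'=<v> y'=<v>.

F_att = 1/2·(g−p) = 1/2·(-10,10) = (-5.0000,5.0000)
o1: d²=468 > ρ²=59 → inactive
o2: d²=325 > ρ²=59 → inactive
o3: d²=34 ≤ ρ²=59; F_rep = 5·(-3,-5)/34² = (-0.0130,-0.0216)
F = F_att + ΣF_rep = (-5.0130,4.9784)
p' = p + 1/10·F = (8.4987,-10.5022)

Fx=-5.0130 Fy=4.9784 x'=8.4987 y'=-10.5022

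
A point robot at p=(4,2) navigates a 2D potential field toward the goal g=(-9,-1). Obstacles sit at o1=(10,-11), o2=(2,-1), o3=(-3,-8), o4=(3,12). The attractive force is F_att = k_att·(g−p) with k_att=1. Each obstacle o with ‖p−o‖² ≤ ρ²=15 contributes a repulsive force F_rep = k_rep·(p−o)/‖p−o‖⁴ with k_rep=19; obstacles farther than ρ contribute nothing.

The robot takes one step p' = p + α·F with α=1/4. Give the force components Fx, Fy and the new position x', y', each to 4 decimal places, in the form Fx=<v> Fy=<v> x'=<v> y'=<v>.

Fx=-12.7751 Fy=-2.6627 x'=0.8062 y'=1.3343

F_att = 1·(g−p) = 1·(-13,-3) = (-13.0000,-3.0000)
o1: d²=205 > ρ²=15 → inactive
o2: d²=13 ≤ ρ²=15; F_rep = 19·(2,3)/13² = (0.2249,0.3373)
o3: d²=149 > ρ²=15 → inactive
o4: d²=101 > ρ²=15 → inactive
F = F_att + ΣF_rep = (-12.7751,-2.6627)
p' = p + 1/4·F = (0.8062,1.3343)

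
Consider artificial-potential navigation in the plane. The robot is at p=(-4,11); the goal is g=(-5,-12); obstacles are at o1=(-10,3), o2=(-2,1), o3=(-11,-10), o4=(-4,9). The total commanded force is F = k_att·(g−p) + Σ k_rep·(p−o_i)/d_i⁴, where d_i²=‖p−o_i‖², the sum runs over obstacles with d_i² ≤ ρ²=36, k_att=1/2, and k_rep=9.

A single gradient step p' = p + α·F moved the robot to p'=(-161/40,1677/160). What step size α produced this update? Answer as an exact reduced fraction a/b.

α = 1/20

F_att = 1/2·(g−p) = 1/2·(-1,-23) = (-0.5000,-11.5000)
o1: d²=100 > ρ²=36 → inactive
o2: d²=104 > ρ²=36 → inactive
o3: d²=490 > ρ²=36 → inactive
o4: d²=4 ≤ ρ²=36; F_rep = 9·(0,2)/4² = (0.0000,1.1250)
F = F_att + ΣF_rep = (-0.5000,-10.3750)
Δp = p'−p = (-0.0250,-0.5188); α = Δx/Fx = (-1/40) / (-1/2) = 1/20
check: Δy/Fy = (-83/160) / (-83/8) = 1/20 ✓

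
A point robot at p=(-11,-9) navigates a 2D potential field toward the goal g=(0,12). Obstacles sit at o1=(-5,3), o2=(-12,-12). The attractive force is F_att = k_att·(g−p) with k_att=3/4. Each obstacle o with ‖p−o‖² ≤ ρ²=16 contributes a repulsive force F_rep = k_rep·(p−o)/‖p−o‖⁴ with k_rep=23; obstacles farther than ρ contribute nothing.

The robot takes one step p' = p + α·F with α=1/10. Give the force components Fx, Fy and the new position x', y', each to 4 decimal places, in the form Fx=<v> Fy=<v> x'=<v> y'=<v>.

F_att = 3/4·(g−p) = 3/4·(11,21) = (8.2500,15.7500)
o1: d²=180 > ρ²=16 → inactive
o2: d²=10 ≤ ρ²=16; F_rep = 23·(1,3)/10² = (0.2300,0.6900)
F = F_att + ΣF_rep = (8.4800,16.4400)
p' = p + 1/10·F = (-10.1520,-7.3560)

Fx=8.4800 Fy=16.4400 x'=-10.1520 y'=-7.3560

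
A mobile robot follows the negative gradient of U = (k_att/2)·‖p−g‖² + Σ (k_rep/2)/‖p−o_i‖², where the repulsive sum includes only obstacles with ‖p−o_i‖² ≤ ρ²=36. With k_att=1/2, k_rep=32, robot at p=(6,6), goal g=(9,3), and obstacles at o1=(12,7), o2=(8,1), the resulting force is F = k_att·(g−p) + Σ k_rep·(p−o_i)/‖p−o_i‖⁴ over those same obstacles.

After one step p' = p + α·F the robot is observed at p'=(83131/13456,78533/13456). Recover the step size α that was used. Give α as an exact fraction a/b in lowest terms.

F_att = 1/2·(g−p) = 1/2·(3,-3) = (1.5000,-1.5000)
o1: d²=37 > ρ²=36 → inactive
o2: d²=29 ≤ ρ²=36; F_rep = 32·(-2,5)/29² = (-0.0761,0.1902)
F = F_att + ΣF_rep = (1.4239,-1.3098)
Δp = p'−p = (0.1780,-0.1637); α = Δx/Fx = (2395/13456) / (2395/1682) = 1/8
check: Δy/Fy = (-2203/13456) / (-2203/1682) = 1/8 ✓

α = 1/8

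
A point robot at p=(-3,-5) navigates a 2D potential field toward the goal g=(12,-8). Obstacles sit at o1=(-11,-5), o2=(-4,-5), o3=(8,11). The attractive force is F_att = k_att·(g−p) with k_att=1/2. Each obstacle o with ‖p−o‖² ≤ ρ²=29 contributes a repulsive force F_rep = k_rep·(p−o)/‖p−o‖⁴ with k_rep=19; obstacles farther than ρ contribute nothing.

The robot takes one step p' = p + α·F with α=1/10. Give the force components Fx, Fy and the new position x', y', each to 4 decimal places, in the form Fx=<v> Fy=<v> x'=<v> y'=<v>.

F_att = 1/2·(g−p) = 1/2·(15,-3) = (7.5000,-1.5000)
o1: d²=64 > ρ²=29 → inactive
o2: d²=1 ≤ ρ²=29; F_rep = 19·(1,0)/1² = (19.0000,0.0000)
o3: d²=377 > ρ²=29 → inactive
F = F_att + ΣF_rep = (26.5000,-1.5000)
p' = p + 1/10·F = (-0.3500,-5.1500)

Fx=26.5000 Fy=-1.5000 x'=-0.3500 y'=-5.1500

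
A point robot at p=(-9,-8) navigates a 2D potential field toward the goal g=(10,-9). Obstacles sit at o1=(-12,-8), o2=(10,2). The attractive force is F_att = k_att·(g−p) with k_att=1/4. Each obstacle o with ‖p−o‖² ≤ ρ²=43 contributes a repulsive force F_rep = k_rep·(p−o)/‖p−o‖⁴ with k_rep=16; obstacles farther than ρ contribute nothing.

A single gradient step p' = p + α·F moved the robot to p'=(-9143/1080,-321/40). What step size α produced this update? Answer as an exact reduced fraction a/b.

α = 1/10

F_att = 1/4·(g−p) = 1/4·(19,-1) = (4.7500,-0.2500)
o1: d²=9 ≤ ρ²=43; F_rep = 16·(3,0)/9² = (0.5926,0.0000)
o2: d²=461 > ρ²=43 → inactive
F = F_att + ΣF_rep = (5.3426,-0.2500)
Δp = p'−p = (0.5343,-0.0250); α = Δx/Fx = (577/1080) / (577/108) = 1/10
check: Δy/Fy = (-1/40) / (-1/4) = 1/10 ✓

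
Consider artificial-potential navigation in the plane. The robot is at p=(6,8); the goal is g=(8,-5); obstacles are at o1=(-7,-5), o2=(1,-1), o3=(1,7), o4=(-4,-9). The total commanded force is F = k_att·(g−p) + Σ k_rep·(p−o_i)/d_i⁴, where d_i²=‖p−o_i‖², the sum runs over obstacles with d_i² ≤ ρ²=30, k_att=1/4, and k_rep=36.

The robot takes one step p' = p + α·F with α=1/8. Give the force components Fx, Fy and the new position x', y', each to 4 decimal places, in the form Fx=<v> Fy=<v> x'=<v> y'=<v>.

F_att = 1/4·(g−p) = 1/4·(2,-13) = (0.5000,-3.2500)
o1: d²=338 > ρ²=30 → inactive
o2: d²=106 > ρ²=30 → inactive
o3: d²=26 ≤ ρ²=30; F_rep = 36·(5,1)/26² = (0.2663,0.0533)
o4: d²=389 > ρ²=30 → inactive
F = F_att + ΣF_rep = (0.7663,-3.1967)
p' = p + 1/8·F = (6.0958,7.6004)

Fx=0.7663 Fy=-3.1967 x'=6.0958 y'=7.6004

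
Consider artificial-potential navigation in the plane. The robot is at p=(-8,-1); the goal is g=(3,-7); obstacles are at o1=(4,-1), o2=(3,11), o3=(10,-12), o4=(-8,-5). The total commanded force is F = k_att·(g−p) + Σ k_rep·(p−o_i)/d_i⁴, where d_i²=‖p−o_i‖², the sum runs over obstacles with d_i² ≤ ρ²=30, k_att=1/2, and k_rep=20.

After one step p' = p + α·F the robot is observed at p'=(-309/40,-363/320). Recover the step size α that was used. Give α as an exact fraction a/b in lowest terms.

F_att = 1/2·(g−p) = 1/2·(11,-6) = (5.5000,-3.0000)
o1: d²=144 > ρ²=30 → inactive
o2: d²=265 > ρ²=30 → inactive
o3: d²=445 > ρ²=30 → inactive
o4: d²=16 ≤ ρ²=30; F_rep = 20·(0,4)/16² = (0.0000,0.3125)
F = F_att + ΣF_rep = (5.5000,-2.6875)
Δp = p'−p = (0.2750,-0.1344); α = Δx/Fx = (11/40) / (11/2) = 1/20
check: Δy/Fy = (-43/320) / (-43/16) = 1/20 ✓

α = 1/20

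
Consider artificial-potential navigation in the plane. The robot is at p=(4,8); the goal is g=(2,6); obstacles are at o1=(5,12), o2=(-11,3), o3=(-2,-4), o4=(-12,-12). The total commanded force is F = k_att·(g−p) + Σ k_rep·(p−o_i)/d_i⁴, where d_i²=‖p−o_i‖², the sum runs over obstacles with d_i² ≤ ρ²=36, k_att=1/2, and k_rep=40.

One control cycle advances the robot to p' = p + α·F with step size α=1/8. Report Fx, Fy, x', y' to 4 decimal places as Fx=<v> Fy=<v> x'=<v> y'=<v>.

Fx=-1.1384 Fy=-1.5536 x'=3.8577 y'=7.8058

F_att = 1/2·(g−p) = 1/2·(-2,-2) = (-1.0000,-1.0000)
o1: d²=17 ≤ ρ²=36; F_rep = 40·(-1,-4)/17² = (-0.1384,-0.5536)
o2: d²=250 > ρ²=36 → inactive
o3: d²=180 > ρ²=36 → inactive
o4: d²=656 > ρ²=36 → inactive
F = F_att + ΣF_rep = (-1.1384,-1.5536)
p' = p + 1/8·F = (3.8577,7.8058)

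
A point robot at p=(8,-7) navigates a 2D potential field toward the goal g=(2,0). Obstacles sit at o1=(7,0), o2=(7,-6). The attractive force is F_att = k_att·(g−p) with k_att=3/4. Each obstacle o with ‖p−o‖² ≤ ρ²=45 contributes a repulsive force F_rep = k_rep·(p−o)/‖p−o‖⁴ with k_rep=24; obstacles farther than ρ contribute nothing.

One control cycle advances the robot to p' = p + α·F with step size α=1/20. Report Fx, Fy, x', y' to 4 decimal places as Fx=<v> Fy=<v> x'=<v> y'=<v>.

F_att = 3/4·(g−p) = 3/4·(-6,7) = (-4.5000,5.2500)
o1: d²=50 > ρ²=45 → inactive
o2: d²=2 ≤ ρ²=45; F_rep = 24·(1,-1)/2² = (6.0000,-6.0000)
F = F_att + ΣF_rep = (1.5000,-0.7500)
p' = p + 1/20·F = (8.0750,-7.0375)

Fx=1.5000 Fy=-0.7500 x'=8.0750 y'=-7.0375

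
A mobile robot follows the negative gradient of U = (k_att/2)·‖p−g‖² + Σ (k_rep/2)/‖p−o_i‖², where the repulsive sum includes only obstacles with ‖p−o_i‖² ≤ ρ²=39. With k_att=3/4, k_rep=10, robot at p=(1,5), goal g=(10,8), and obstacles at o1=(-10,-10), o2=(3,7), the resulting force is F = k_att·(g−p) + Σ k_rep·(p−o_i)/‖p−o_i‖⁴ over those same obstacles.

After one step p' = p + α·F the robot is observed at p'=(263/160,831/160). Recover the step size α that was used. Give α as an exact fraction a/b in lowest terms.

F_att = 3/4·(g−p) = 3/4·(9,3) = (6.7500,2.2500)
o1: d²=346 > ρ²=39 → inactive
o2: d²=8 ≤ ρ²=39; F_rep = 10·(-2,-2)/8² = (-0.3125,-0.3125)
F = F_att + ΣF_rep = (6.4375,1.9375)
Δp = p'−p = (0.6438,0.1938); α = Δx/Fx = (103/160) / (103/16) = 1/10
check: Δy/Fy = (31/160) / (31/16) = 1/10 ✓

α = 1/10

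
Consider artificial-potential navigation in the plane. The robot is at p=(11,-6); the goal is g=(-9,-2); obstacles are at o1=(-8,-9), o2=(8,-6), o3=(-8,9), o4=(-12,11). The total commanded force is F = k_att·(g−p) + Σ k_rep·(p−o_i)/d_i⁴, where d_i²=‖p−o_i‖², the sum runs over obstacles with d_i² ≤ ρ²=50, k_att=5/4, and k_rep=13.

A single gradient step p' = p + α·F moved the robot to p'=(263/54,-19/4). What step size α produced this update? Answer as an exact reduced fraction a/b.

F_att = 5/4·(g−p) = 5/4·(-20,4) = (-25.0000,5.0000)
o1: d²=370 > ρ²=50 → inactive
o2: d²=9 ≤ ρ²=50; F_rep = 13·(3,0)/9² = (0.4815,0.0000)
o3: d²=586 > ρ²=50 → inactive
o4: d²=818 > ρ²=50 → inactive
F = F_att + ΣF_rep = (-24.5185,5.0000)
Δp = p'−p = (-6.1296,1.2500); α = Δx/Fx = (-331/54) / (-662/27) = 1/4
check: Δy/Fy = (5/4) / (5) = 1/4 ✓

α = 1/4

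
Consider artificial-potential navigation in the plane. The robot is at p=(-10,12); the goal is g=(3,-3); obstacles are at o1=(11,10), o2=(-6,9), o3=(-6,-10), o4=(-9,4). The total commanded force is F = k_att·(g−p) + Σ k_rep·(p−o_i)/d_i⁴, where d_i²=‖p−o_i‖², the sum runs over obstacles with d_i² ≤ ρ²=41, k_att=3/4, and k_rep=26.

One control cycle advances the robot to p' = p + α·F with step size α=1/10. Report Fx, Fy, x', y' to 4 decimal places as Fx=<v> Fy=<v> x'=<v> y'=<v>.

F_att = 3/4·(g−p) = 3/4·(13,-15) = (9.7500,-11.2500)
o1: d²=445 > ρ²=41 → inactive
o2: d²=25 ≤ ρ²=41; F_rep = 26·(-4,3)/25² = (-0.1664,0.1248)
o3: d²=500 > ρ²=41 → inactive
o4: d²=65 > ρ²=41 → inactive
F = F_att + ΣF_rep = (9.5836,-11.1252)
p' = p + 1/10·F = (-9.0416,10.8875)

Fx=9.5836 Fy=-11.1252 x'=-9.0416 y'=10.8875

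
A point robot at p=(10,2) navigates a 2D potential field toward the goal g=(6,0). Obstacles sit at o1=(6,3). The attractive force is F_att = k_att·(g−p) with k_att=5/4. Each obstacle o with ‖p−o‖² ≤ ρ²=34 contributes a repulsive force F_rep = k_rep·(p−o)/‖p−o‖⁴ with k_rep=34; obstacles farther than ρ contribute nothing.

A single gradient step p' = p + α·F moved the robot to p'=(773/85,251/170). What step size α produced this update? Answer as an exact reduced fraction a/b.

F_att = 5/4·(g−p) = 5/4·(-4,-2) = (-5.0000,-2.5000)
o1: d²=17 ≤ ρ²=34; F_rep = 34·(4,-1)/17² = (0.4706,-0.1176)
F = F_att + ΣF_rep = (-4.5294,-2.6176)
Δp = p'−p = (-0.9059,-0.5235); α = Δx/Fx = (-77/85) / (-77/17) = 1/5
check: Δy/Fy = (-89/170) / (-89/34) = 1/5 ✓

α = 1/5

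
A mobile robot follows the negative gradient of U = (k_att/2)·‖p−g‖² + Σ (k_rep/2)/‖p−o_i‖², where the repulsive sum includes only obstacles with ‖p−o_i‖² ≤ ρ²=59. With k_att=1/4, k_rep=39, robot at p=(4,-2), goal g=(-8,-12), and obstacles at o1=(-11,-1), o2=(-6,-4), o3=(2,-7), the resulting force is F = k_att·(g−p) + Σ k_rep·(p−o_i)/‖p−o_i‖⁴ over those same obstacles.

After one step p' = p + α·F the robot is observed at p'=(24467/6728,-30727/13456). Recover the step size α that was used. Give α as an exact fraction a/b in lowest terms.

F_att = 1/4·(g−p) = 1/4·(-12,-10) = (-3.0000,-2.5000)
o1: d²=226 > ρ²=59 → inactive
o2: d²=104 > ρ²=59 → inactive
o3: d²=29 ≤ ρ²=59; F_rep = 39·(2,5)/29² = (0.0927,0.2319)
F = F_att + ΣF_rep = (-2.9073,-2.2681)
Δp = p'−p = (-0.3634,-0.2835); α = Δx/Fx = (-2445/6728) / (-2445/841) = 1/8
check: Δy/Fy = (-3815/13456) / (-3815/1682) = 1/8 ✓

α = 1/8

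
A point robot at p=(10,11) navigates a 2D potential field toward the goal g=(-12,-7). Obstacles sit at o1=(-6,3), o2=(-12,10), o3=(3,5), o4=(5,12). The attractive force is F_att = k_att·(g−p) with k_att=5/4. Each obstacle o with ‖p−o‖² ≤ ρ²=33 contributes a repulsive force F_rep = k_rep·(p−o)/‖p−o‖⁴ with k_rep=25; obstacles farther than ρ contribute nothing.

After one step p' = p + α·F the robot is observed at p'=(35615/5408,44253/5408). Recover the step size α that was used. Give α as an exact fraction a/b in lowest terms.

F_att = 5/4·(g−p) = 5/4·(-22,-18) = (-27.5000,-22.5000)
o1: d²=320 > ρ²=33 → inactive
o2: d²=485 > ρ²=33 → inactive
o3: d²=85 > ρ²=33 → inactive
o4: d²=26 ≤ ρ²=33; F_rep = 25·(5,-1)/26² = (0.1849,-0.0370)
F = F_att + ΣF_rep = (-27.3151,-22.5370)
Δp = p'−p = (-3.4144,-2.8171); α = Δx/Fx = (-18465/5408) / (-18465/676) = 1/8
check: Δy/Fy = (-15235/5408) / (-15235/676) = 1/8 ✓

α = 1/8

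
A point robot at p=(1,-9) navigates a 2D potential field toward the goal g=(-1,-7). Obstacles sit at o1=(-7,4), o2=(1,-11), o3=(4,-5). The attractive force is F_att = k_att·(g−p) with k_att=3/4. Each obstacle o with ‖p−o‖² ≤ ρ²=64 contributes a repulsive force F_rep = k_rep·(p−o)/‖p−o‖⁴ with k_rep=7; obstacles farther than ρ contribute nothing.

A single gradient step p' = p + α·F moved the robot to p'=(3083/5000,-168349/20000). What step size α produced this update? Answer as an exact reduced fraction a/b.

F_att = 3/4·(g−p) = 3/4·(-2,2) = (-1.5000,1.5000)
o1: d²=233 > ρ²=64 → inactive
o2: d²=4 ≤ ρ²=64; F_rep = 7·(0,2)/4² = (0.0000,0.8750)
o3: d²=25 ≤ ρ²=64; F_rep = 7·(-3,-4)/25² = (-0.0336,-0.0448)
F = F_att + ΣF_rep = (-1.5336,2.3302)
Δp = p'−p = (-0.3834,0.5826); α = Δx/Fx = (-1917/5000) / (-1917/1250) = 1/4
check: Δy/Fy = (11651/20000) / (11651/5000) = 1/4 ✓

α = 1/4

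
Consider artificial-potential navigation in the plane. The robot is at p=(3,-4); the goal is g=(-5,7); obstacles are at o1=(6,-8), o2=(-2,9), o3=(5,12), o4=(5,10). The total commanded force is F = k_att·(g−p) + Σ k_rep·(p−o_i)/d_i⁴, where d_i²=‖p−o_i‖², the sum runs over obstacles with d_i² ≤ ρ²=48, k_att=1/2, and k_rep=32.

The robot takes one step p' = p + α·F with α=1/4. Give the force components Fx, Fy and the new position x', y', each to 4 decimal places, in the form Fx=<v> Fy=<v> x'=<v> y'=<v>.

F_att = 1/2·(g−p) = 1/2·(-8,11) = (-4.0000,5.5000)
o1: d²=25 ≤ ρ²=48; F_rep = 32·(-3,4)/25² = (-0.1536,0.2048)
o2: d²=194 > ρ²=48 → inactive
o3: d²=260 > ρ²=48 → inactive
o4: d²=200 > ρ²=48 → inactive
F = F_att + ΣF_rep = (-4.1536,5.7048)
p' = p + 1/4·F = (1.9616,-2.5738)

Fx=-4.1536 Fy=5.7048 x'=1.9616 y'=-2.5738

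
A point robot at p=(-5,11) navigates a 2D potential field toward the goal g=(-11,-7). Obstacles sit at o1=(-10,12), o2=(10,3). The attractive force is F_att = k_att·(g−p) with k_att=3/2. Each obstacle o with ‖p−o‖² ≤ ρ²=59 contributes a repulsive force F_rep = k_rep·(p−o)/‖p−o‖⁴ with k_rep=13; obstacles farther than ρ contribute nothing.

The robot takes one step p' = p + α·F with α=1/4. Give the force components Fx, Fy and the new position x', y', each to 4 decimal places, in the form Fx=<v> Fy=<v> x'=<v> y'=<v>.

F_att = 3/2·(g−p) = 3/2·(-6,-18) = (-9.0000,-27.0000)
o1: d²=26 ≤ ρ²=59; F_rep = 13·(5,-1)/26² = (0.0962,-0.0192)
o2: d²=289 > ρ²=59 → inactive
F = F_att + ΣF_rep = (-8.9038,-27.0192)
p' = p + 1/4·F = (-7.2260,4.2452)

Fx=-8.9038 Fy=-27.0192 x'=-7.2260 y'=4.2452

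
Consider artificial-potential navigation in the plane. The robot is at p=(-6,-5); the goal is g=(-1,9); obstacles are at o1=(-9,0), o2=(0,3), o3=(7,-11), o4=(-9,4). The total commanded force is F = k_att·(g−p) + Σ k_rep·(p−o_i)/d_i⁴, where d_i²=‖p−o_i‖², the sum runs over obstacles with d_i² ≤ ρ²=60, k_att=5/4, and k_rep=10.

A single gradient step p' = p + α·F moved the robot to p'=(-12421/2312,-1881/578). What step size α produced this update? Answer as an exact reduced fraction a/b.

F_att = 5/4·(g−p) = 5/4·(5,14) = (6.2500,17.5000)
o1: d²=34 ≤ ρ²=60; F_rep = 10·(3,-5)/34² = (0.0260,-0.0433)
o2: d²=100 > ρ²=60 → inactive
o3: d²=205 > ρ²=60 → inactive
o4: d²=90 > ρ²=60 → inactive
F = F_att + ΣF_rep = (6.2760,17.4567)
Δp = p'−p = (0.6276,1.7457); α = Δx/Fx = (1451/2312) / (7255/1156) = 1/10
check: Δy/Fy = (1009/578) / (5045/289) = 1/10 ✓

α = 1/10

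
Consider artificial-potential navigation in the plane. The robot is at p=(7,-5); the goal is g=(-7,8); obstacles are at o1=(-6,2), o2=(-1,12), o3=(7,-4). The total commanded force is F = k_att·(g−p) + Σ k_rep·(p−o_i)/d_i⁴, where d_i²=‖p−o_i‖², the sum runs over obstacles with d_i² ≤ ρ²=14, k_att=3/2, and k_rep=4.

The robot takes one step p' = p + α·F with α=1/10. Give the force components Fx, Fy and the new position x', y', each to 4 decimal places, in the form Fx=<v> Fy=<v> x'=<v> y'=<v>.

F_att = 3/2·(g−p) = 3/2·(-14,13) = (-21.0000,19.5000)
o1: d²=218 > ρ²=14 → inactive
o2: d²=353 > ρ²=14 → inactive
o3: d²=1 ≤ ρ²=14; F_rep = 4·(0,-1)/1² = (0.0000,-4.0000)
F = F_att + ΣF_rep = (-21.0000,15.5000)
p' = p + 1/10·F = (4.9000,-3.4500)

Fx=-21.0000 Fy=15.5000 x'=4.9000 y'=-3.4500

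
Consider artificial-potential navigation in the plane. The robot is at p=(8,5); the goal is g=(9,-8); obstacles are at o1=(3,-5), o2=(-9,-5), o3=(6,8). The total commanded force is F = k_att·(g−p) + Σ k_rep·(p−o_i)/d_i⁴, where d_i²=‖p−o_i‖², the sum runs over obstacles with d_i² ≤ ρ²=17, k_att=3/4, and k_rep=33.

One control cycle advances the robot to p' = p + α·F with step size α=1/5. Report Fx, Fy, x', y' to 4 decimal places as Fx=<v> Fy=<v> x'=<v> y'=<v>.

Fx=1.1405 Fy=-10.3358 x'=8.2281 y'=2.9328

F_att = 3/4·(g−p) = 3/4·(1,-13) = (0.7500,-9.7500)
o1: d²=125 > ρ²=17 → inactive
o2: d²=389 > ρ²=17 → inactive
o3: d²=13 ≤ ρ²=17; F_rep = 33·(2,-3)/13² = (0.3905,-0.5858)
F = F_att + ΣF_rep = (1.1405,-10.3358)
p' = p + 1/5·F = (8.2281,2.9328)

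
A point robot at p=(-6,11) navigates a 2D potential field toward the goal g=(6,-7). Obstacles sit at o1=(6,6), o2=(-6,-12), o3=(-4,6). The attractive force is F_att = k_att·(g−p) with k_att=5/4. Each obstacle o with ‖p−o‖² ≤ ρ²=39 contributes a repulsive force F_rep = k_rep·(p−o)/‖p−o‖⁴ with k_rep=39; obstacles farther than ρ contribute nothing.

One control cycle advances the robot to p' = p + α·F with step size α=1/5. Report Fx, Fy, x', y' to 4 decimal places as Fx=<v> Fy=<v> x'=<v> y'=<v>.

F_att = 5/4·(g−p) = 5/4·(12,-18) = (15.0000,-22.5000)
o1: d²=169 > ρ²=39 → inactive
o2: d²=529 > ρ²=39 → inactive
o3: d²=29 ≤ ρ²=39; F_rep = 39·(-2,5)/29² = (-0.0927,0.2319)
F = F_att + ΣF_rep = (14.9073,-22.2681)
p' = p + 1/5·F = (-3.0185,6.5464)

Fx=14.9073 Fy=-22.2681 x'=-3.0185 y'=6.5464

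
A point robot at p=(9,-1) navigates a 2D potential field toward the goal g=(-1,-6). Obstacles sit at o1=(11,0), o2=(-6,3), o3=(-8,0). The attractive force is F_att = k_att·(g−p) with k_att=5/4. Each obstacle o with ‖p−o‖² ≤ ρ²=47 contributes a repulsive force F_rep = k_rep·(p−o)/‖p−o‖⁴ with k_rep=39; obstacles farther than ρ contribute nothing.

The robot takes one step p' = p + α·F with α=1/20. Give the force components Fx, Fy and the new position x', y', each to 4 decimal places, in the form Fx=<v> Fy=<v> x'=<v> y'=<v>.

F_att = 5/4·(g−p) = 5/4·(-10,-5) = (-12.5000,-6.2500)
o1: d²=5 ≤ ρ²=47; F_rep = 39·(-2,-1)/5² = (-3.1200,-1.5600)
o2: d²=241 > ρ²=47 → inactive
o3: d²=290 > ρ²=47 → inactive
F = F_att + ΣF_rep = (-15.6200,-7.8100)
p' = p + 1/20·F = (8.2190,-1.3905)

Fx=-15.6200 Fy=-7.8100 x'=8.2190 y'=-1.3905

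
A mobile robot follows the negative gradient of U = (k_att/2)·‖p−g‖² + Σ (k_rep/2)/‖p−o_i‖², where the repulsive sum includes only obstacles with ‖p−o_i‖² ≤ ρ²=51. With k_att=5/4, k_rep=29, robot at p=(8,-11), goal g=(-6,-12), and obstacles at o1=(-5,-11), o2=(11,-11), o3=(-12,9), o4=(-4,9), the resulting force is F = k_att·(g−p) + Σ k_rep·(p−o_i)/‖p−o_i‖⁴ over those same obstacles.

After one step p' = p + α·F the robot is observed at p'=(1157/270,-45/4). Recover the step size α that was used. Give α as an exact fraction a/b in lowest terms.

F_att = 5/4·(g−p) = 5/4·(-14,-1) = (-17.5000,-1.2500)
o1: d²=169 > ρ²=51 → inactive
o2: d²=9 ≤ ρ²=51; F_rep = 29·(-3,0)/9² = (-1.0741,0.0000)
o3: d²=800 > ρ²=51 → inactive
o4: d²=544 > ρ²=51 → inactive
F = F_att + ΣF_rep = (-18.5741,-1.2500)
Δp = p'−p = (-3.7148,-0.2500); α = Δx/Fx = (-1003/270) / (-1003/54) = 1/5
check: Δy/Fy = (-1/4) / (-5/4) = 1/5 ✓

α = 1/5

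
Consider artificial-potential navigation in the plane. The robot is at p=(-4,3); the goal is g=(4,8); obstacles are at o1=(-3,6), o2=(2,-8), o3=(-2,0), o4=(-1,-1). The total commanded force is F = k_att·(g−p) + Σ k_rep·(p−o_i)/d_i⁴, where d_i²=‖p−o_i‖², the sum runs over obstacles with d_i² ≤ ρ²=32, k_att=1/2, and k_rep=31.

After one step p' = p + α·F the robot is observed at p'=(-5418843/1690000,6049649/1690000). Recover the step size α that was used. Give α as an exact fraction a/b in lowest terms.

α = 1/4

F_att = 1/2·(g−p) = 1/2·(8,5) = (4.0000,2.5000)
o1: d²=10 ≤ ρ²=32; F_rep = 31·(-1,-3)/10² = (-0.3100,-0.9300)
o2: d²=157 > ρ²=32 → inactive
o3: d²=13 ≤ ρ²=32; F_rep = 31·(-2,3)/13² = (-0.3669,0.5503)
o4: d²=25 ≤ ρ²=32; F_rep = 31·(-3,4)/25² = (-0.1488,0.1984)
F = F_att + ΣF_rep = (3.1743,2.3187)
Δp = p'−p = (0.7936,0.5797); α = Δx/Fx = (1341157/1690000) / (1341157/422500) = 1/4
check: Δy/Fy = (979649/1690000) / (979649/422500) = 1/4 ✓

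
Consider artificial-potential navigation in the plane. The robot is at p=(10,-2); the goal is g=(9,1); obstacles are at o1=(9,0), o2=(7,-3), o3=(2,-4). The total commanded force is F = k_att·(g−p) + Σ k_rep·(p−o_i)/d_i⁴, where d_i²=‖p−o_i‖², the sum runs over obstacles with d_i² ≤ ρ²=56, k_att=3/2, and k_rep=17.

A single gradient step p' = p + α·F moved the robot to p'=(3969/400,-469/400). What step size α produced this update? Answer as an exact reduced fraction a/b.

F_att = 3/2·(g−p) = 3/2·(-1,3) = (-1.5000,4.5000)
o1: d²=5 ≤ ρ²=56; F_rep = 17·(1,-2)/5² = (0.6800,-1.3600)
o2: d²=10 ≤ ρ²=56; F_rep = 17·(3,1)/10² = (0.5100,0.1700)
o3: d²=68 > ρ²=56 → inactive
F = F_att + ΣF_rep = (-0.3100,3.3100)
Δp = p'−p = (-0.0775,0.8275); α = Δx/Fx = (-31/400) / (-31/100) = 1/4
check: Δy/Fy = (331/400) / (331/100) = 1/4 ✓

α = 1/4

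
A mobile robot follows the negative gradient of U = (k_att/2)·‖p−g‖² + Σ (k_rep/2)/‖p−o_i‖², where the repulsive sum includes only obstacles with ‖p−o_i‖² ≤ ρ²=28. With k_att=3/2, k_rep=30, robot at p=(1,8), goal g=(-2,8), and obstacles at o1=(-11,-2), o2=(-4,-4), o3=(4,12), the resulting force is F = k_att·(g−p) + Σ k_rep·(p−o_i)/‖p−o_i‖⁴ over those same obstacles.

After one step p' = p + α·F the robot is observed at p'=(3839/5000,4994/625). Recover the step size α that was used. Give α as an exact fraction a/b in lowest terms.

F_att = 3/2·(g−p) = 3/2·(-3,0) = (-4.5000,0.0000)
o1: d²=244 > ρ²=28 → inactive
o2: d²=169 > ρ²=28 → inactive
o3: d²=25 ≤ ρ²=28; F_rep = 30·(-3,-4)/25² = (-0.1440,-0.1920)
F = F_att + ΣF_rep = (-4.6440,-0.1920)
Δp = p'−p = (-0.2322,-0.0096); α = Δx/Fx = (-1161/5000) / (-1161/250) = 1/20
check: Δy/Fy = (-6/625) / (-24/125) = 1/20 ✓

α = 1/20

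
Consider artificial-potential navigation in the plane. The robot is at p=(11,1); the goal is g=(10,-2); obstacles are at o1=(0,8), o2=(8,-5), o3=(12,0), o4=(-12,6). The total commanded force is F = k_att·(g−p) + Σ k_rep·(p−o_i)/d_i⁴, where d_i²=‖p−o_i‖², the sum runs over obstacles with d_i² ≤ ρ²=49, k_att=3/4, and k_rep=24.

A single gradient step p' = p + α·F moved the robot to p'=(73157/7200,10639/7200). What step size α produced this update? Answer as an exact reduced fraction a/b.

F_att = 3/4·(g−p) = 3/4·(-1,-3) = (-0.7500,-2.2500)
o1: d²=170 > ρ²=49 → inactive
o2: d²=45 ≤ ρ²=49; F_rep = 24·(3,6)/45² = (0.0356,0.0711)
o3: d²=2 ≤ ρ²=49; F_rep = 24·(-1,1)/2² = (-6.0000,6.0000)
o4: d²=554 > ρ²=49 → inactive
F = F_att + ΣF_rep = (-6.7144,3.8211)
Δp = p'−p = (-0.8393,0.4776); α = Δx/Fx = (-6043/7200) / (-6043/900) = 1/8
check: Δy/Fy = (3439/7200) / (3439/900) = 1/8 ✓

α = 1/8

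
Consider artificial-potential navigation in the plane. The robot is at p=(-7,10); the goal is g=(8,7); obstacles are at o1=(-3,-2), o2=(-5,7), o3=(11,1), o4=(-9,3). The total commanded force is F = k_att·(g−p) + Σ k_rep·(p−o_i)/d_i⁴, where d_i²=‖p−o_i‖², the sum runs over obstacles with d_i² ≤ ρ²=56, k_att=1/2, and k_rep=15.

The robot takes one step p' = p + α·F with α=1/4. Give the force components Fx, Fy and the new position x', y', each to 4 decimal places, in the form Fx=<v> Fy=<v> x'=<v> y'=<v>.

Fx=7.3332 Fy=-1.1963 x'=-5.1667 y'=9.7009

F_att = 1/2·(g−p) = 1/2·(15,-3) = (7.5000,-1.5000)
o1: d²=160 > ρ²=56 → inactive
o2: d²=13 ≤ ρ²=56; F_rep = 15·(-2,3)/13² = (-0.1775,0.2663)
o3: d²=405 > ρ²=56 → inactive
o4: d²=53 ≤ ρ²=56; F_rep = 15·(2,7)/53² = (0.0107,0.0374)
F = F_att + ΣF_rep = (7.3332,-1.1963)
p' = p + 1/4·F = (-5.1667,9.7009)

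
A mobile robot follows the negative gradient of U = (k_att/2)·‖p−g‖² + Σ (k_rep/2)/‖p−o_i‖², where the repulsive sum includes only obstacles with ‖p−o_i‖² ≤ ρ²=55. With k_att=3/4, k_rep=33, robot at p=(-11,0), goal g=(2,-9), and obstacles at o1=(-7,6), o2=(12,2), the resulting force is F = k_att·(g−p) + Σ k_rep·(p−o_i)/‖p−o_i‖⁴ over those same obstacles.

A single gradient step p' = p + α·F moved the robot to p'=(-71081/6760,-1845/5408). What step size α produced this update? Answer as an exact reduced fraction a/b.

α = 1/20

F_att = 3/4·(g−p) = 3/4·(13,-9) = (9.7500,-6.7500)
o1: d²=52 ≤ ρ²=55; F_rep = 33·(-4,-6)/52² = (-0.0488,-0.0732)
o2: d²=533 > ρ²=55 → inactive
F = F_att + ΣF_rep = (9.7012,-6.8232)
Δp = p'−p = (0.4851,-0.3412); α = Δx/Fx = (3279/6760) / (3279/338) = 1/20
check: Δy/Fy = (-1845/5408) / (-9225/1352) = 1/20 ✓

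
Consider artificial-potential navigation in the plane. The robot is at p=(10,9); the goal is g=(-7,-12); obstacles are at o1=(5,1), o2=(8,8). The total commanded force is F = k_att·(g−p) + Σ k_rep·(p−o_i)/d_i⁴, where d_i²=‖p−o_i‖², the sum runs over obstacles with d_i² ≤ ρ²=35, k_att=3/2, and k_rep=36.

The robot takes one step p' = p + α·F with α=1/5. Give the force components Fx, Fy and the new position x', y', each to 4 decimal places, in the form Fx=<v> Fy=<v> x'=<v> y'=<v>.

F_att = 3/2·(g−p) = 3/2·(-17,-21) = (-25.5000,-31.5000)
o1: d²=89 > ρ²=35 → inactive
o2: d²=5 ≤ ρ²=35; F_rep = 36·(2,1)/5² = (2.8800,1.4400)
F = F_att + ΣF_rep = (-22.6200,-30.0600)
p' = p + 1/5·F = (5.4760,2.9880)

Fx=-22.6200 Fy=-30.0600 x'=5.4760 y'=2.9880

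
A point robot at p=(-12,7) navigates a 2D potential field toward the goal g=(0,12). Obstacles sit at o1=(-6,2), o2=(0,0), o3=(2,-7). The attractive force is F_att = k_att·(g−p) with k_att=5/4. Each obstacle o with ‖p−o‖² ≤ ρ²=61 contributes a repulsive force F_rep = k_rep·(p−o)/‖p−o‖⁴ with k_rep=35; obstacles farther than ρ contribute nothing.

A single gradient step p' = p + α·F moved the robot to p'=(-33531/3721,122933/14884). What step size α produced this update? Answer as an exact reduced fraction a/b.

F_att = 5/4·(g−p) = 5/4·(12,5) = (15.0000,6.2500)
o1: d²=61 ≤ ρ²=61; F_rep = 35·(-6,5)/61² = (-0.0564,0.0470)
o2: d²=193 > ρ²=61 → inactive
o3: d²=392 > ρ²=61 → inactive
F = F_att + ΣF_rep = (14.9436,6.2970)
Δp = p'−p = (2.9887,1.2594); α = Δx/Fx = (11121/3721) / (55605/3721) = 1/5
check: Δy/Fy = (18745/14884) / (93725/14884) = 1/5 ✓

α = 1/5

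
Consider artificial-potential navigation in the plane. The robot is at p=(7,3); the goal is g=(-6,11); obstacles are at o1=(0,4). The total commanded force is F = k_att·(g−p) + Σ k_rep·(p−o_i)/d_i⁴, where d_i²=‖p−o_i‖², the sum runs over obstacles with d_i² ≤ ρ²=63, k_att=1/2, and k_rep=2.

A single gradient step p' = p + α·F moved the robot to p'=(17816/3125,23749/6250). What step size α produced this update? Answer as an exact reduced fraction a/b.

α = 1/5

F_att = 1/2·(g−p) = 1/2·(-13,8) = (-6.5000,4.0000)
o1: d²=50 ≤ ρ²=63; F_rep = 2·(7,-1)/50² = (0.0056,-0.0008)
F = F_att + ΣF_rep = (-6.4944,3.9992)
Δp = p'−p = (-1.2989,0.7998); α = Δx/Fx = (-4059/3125) / (-4059/625) = 1/5
check: Δy/Fy = (4999/6250) / (4999/1250) = 1/5 ✓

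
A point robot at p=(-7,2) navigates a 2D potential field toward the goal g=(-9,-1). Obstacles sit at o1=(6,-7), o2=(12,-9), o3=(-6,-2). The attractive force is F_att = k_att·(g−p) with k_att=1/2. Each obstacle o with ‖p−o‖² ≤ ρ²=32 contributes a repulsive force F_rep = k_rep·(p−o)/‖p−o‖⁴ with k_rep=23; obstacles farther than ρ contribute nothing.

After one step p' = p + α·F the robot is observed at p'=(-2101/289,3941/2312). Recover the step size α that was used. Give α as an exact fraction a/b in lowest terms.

α = 1/4

F_att = 1/2·(g−p) = 1/2·(-2,-3) = (-1.0000,-1.5000)
o1: d²=250 > ρ²=32 → inactive
o2: d²=482 > ρ²=32 → inactive
o3: d²=17 ≤ ρ²=32; F_rep = 23·(-1,4)/17² = (-0.0796,0.3183)
F = F_att + ΣF_rep = (-1.0796,-1.1817)
Δp = p'−p = (-0.2699,-0.2954); α = Δx/Fx = (-78/289) / (-312/289) = 1/4
check: Δy/Fy = (-683/2312) / (-683/578) = 1/4 ✓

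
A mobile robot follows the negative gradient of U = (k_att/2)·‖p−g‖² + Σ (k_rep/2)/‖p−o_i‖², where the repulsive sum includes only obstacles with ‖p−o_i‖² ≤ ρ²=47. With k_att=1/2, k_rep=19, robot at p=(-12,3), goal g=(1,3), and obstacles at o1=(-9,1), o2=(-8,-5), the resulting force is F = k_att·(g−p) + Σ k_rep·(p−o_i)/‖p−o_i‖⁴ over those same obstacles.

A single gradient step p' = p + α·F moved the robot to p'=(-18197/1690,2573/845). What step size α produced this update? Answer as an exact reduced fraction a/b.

F_att = 1/2·(g−p) = 1/2·(13,0) = (6.5000,0.0000)
o1: d²=13 ≤ ρ²=47; F_rep = 19·(-3,2)/13² = (-0.3373,0.2249)
o2: d²=80 > ρ²=47 → inactive
F = F_att + ΣF_rep = (6.1627,0.2249)
Δp = p'−p = (1.2325,0.0450); α = Δx/Fx = (2083/1690) / (2083/338) = 1/5
check: Δy/Fy = (38/845) / (38/169) = 1/5 ✓

α = 1/5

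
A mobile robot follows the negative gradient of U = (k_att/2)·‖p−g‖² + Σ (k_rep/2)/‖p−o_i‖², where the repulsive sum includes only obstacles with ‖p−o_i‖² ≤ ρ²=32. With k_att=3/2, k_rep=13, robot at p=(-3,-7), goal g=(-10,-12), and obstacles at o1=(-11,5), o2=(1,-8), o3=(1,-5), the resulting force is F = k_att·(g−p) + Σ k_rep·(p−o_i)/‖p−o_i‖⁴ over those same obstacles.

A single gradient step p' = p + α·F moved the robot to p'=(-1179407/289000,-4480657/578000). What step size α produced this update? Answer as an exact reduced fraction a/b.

α = 1/10

F_att = 3/2·(g−p) = 3/2·(-7,-5) = (-10.5000,-7.5000)
o1: d²=208 > ρ²=32 → inactive
o2: d²=17 ≤ ρ²=32; F_rep = 13·(-4,1)/17² = (-0.1799,0.0450)
o3: d²=20 ≤ ρ²=32; F_rep = 13·(-4,-2)/20² = (-0.1300,-0.0650)
F = F_att + ΣF_rep = (-10.8099,-7.5200)
Δp = p'−p = (-1.0810,-0.7520); α = Δx/Fx = (-312407/289000) / (-312407/28900) = 1/10
check: Δy/Fy = (-434657/578000) / (-434657/57800) = 1/10 ✓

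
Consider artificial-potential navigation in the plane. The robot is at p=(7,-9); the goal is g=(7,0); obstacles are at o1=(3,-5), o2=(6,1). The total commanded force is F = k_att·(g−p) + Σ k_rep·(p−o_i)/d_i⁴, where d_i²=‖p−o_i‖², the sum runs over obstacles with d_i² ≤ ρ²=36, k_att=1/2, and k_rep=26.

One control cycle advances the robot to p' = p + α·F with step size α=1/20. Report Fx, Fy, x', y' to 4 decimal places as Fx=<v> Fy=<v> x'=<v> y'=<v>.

F_att = 1/2·(g−p) = 1/2·(0,9) = (0.0000,4.5000)
o1: d²=32 ≤ ρ²=36; F_rep = 26·(4,-4)/32² = (0.1016,-0.1016)
o2: d²=101 > ρ²=36 → inactive
F = F_att + ΣF_rep = (0.1016,4.3984)
p' = p + 1/20·F = (7.0051,-8.7801)

Fx=0.1016 Fy=4.3984 x'=7.0051 y'=-8.7801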